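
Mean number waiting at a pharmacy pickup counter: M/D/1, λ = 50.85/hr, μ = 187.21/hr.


ρ = 50.85/187.21 = 0.2716
M/D/1: Lq = ρ²/(2(1−ρ)) = 0.07378/(2·0.7284) = 0.05064

Final: 0.05064


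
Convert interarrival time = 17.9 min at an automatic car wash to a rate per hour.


λ = 1/(interarrival time) in consistent units.
1 hour = 60 min, so λ = 60/17.9 = 3.3520 per hour

Final: 3.3520 /hr


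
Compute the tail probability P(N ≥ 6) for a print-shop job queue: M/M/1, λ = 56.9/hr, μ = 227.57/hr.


ρ = 56.9/227.57 = 0.2500
P(N ≥ n) = ρ^n = 0.2500^6 = 0.0002443

Final: 0.0002443


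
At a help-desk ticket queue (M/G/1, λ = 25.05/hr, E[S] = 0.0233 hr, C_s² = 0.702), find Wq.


ρ = λ·E[S] = 25.05·0.0233 = 0.5837
E[S²] = E[S]²(1+C_s²) = 0.0233²·(1+0.702) = 0.0009240
Wq = λ·E[S²]/(2(1−ρ)) = 25.05·0.0009240/(2·0.4163) = 0.02780 hr

Final: 0.02780 hr


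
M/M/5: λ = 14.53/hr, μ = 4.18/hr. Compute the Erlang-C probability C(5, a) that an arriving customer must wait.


a = λ/μ = 3.4761; ρ = a/5 = 0.6952
P₀ = 0.026683 (from M/M/c formula)
C(c,a) = [a^c/(c!(1−ρ))]·P₀ = [507.51241/(120·0.3048)]·0.026683
= 13.87625·0.026683 = 0.370255

Final: 0.370255


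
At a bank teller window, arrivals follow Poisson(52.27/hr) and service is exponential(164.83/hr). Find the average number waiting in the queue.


ρ = 52.27/164.83 = 0.3171
Lq = ρ²/(1−ρ) = 0.1006/0.6829 = 0.1473

Final: 0.1473


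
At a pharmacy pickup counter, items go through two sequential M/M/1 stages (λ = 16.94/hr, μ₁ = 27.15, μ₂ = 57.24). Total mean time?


Each node sees arrival rate λ = 16.94/hr (tandem ⇒ throughput preserved).
W₁ = 1/(μ₁−λ) = 1/(27.15−16.94) = 0.09794 hr
W₂ = 1/(μ₂−λ) = 1/(57.24−16.94) = 0.02481 hr
W_total = W₁ + W₂ = 0.09794 + 0.02481 = 0.12276 hr

Final: 0.12276 hr


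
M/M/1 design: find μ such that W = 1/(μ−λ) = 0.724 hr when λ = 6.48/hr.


W = 1/(μ−λ) ⇒ μ − λ = 1/W = 1/0.724 = 1.3812
μ = λ + 1/W = 6.48 + 1.3812 = 7.8612 per hr

Final: 7.8612 /hr


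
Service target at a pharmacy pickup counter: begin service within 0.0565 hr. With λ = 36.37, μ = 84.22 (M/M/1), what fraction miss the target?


ρ = 36.37/84.22 = 0.4318
P(Wq > t) = ρ·e^{−(μ−λ)t} = 0.4318·e^{−2.7035}
= 0.4318·0.066969 = 0.028920

Final: 0.028920


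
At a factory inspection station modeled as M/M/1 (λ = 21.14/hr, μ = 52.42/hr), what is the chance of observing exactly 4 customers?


ρ = 21.14/52.42 = 0.4033
P_n = (1−ρ)·ρ^n = (1 − 0.4033)·0.4033^4 = 0.5967·0.026450 = 0.015783

Final: 0.015783


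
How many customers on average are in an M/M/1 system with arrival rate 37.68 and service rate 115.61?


ρ = λ/μ = 37.68/115.61 = 0.3259
L = ρ/(1−ρ) = 0.3259/(1 − 0.3259) = 0.3259/0.6741 = 0.4835

Final: 0.4835


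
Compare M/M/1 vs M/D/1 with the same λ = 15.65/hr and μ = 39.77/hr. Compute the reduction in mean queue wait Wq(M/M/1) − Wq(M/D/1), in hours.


ρ = 15.65/39.77 = 0.3935
Wq(M/M/1) = ρ/(μ−λ) = 0.3935/24.12 = 0.01631 hr
Wq(M/D/1) = ρ/(2(μ−λ)) = 0.008157 hr
Savings = 0.01631 − 0.008157 = 0.008157 hr

Final: 0.008157 hr


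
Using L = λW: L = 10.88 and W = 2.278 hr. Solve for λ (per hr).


λ = L/W = 10.88/2.278 = 4.7761 /hr

Final: 4.7761 /hr


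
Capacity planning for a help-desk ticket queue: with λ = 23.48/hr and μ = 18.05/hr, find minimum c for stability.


Stability requires cμ > λ ⇔ c > λ/μ.
λ/μ = 23.48/18.05 = 1.3008
Minimum integer c = ⌊1.3008⌋ + 1 = 2
Check: 2·18.05 = 36.10 > 23.48, while 1·18.05 = 18.05 ≤ 23.48

Final: 2 servers


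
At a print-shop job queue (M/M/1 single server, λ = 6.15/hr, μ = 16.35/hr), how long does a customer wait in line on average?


ρ = 6.15/16.35 = 0.3761
Wq = ρ/(μ−λ) = 0.3761/(16.35 − 6.15) = 0.3761/10.20 = 0.03688 hr

Final: 0.03688 hr


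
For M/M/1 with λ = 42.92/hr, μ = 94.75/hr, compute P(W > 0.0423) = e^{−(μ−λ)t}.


W ~ Exponential(μ−λ) for M/M/1.
μ − λ = 94.75 − 42.92 = 51.8300
P(W > t) = e^{−(μ−λ)t} = e^{−2.1924} = 0.111647

Final: 0.111647


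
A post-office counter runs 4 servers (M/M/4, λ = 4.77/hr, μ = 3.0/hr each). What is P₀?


a = λ/μ = 4.77/3.0 = 1.5900; ρ = a/c = 0.3975
Σ_{k=0}^{3} a^k/k! (terms k=0..3) = 1.00000 + 1.59000 + 1.26405 + 0.66995 = 4.52400
Tail: a^4/(4!(1−ρ)) = 6.39129/(24·0.6025) = 0.44200
P₀ = 1/(4.52400 + 0.44200) = 1/4.96599 = 0.201370

Final: 0.201370


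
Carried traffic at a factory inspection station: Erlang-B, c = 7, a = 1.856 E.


B(7,1.856) = 0.002354 (Erlang-B)
Carried load = a(1 − B) = 1.856·(1 − 0.002354) = 1.856·0.997646 = 1.8516 E

Final: 1.8516 Erlangs


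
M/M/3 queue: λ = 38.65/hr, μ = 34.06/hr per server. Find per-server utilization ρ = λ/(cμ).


ρ = λ/(cμ) = 38.65/(3·34.06) = 38.65/102.18 = 0.3783

Final: 0.3783


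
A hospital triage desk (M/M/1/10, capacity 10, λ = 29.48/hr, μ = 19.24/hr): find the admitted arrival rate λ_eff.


ρ = 1.5322; P_K = (1−ρ)ρ^10/(1−ρ^11) = 0.350562
λ_eff = λ(1 − P_K) = 29.48·(1 − 0.350562) = 29.48·0.649438 = 19.1454 /hr

Final: 19.1454 /hr


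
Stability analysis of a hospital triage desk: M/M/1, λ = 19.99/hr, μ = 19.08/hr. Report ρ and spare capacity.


Total capacity cμ = 1·19.08 = 19.08/hr
ρ = λ/(cμ) = 19.99/19.08 = 1.0477
Stable ⇔ ρ < 1: NO
Spare capacity = cμ − λ = 19.08 − 19.99 = -0.91/hr

Final: ρ = 1.0477; unstable; margin = -0.91/hr


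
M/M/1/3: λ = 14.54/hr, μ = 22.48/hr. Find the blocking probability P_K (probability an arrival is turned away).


ρ = λ/μ = 14.54/22.48 = 0.6468
P_K = (1−ρ)ρ^K/(1−ρ^(K+1)) = (0.3532·0.270585)/(1 − 0.175014)
= 0.095572/0.824986 = 0.115846

Final: 0.115846


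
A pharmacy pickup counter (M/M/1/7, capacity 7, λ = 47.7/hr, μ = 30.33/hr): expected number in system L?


ρ = 47.7/30.33 = 1.5727
L = ρ[1 − (K+1)ρ^K + Kρ^(K+1)] / [(1−ρ)(1−ρ^(K+1))]
Numerator: 1.5727·(1 − 8·23.796976 + 7·37.425512) = 114.182401
Denominator: (-0.5727)·(-36.425512) = 20.860902
L = 114.182401/20.860902 = 5.4735

Final: 5.4735


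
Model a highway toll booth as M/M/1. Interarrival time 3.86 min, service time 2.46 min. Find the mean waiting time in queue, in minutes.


λ = 60/3.86 = 15.5440 /hr
μ = 60/2.46 = 24.3902 /hr
ρ = λ/μ = 15.5440/24.3902 = 0.6373
Wq = ρ/(μ−λ) = 0.6373/(24.3902−15.5440) = 0.07204 hr
In minutes: 0.07204·60 = 4.323 min

Final: 4.323 min


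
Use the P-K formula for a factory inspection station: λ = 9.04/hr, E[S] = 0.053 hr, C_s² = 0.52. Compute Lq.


ρ = λ·E[S] = 9.04·0.053 = 0.4791
Lq = ρ²(1+C_s²)/(2(1−ρ)) = 0.2296·(1+0.52)/(2·0.5209)
= 0.2296·1.5200/1.0418 = 0.33494

Final: 0.33494


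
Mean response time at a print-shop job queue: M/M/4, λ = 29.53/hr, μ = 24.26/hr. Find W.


a = 1.2172; ρ = 0.3043; P₀ = 0.294975
Lq = P₀·a^c·ρ/(c!(1−ρ)²) = 0.01696
Wq = Lq/λ = 0.01696/29.53 = 0.0005745 hr
W = Wq + 1/μ = 0.0005745 + 0.04122 = 0.04179 hr

Final: 0.04179 hr


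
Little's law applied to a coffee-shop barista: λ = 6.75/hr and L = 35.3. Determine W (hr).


W = L/λ = 35.3/6.75 = 5.2296 hr

Final: 5.2296 hr


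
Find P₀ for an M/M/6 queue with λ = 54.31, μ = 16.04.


a = λ/μ = 54.31/16.04 = 3.3859; ρ = a/c = 0.5643
Σ_{k=0}^{5} a^k/k! (terms k=0..5) = 1.00000 + 3.38591 + 5.73219 + 6.46956 + 5.47634 + 3.70848 = 25.77249
Tail: a^6/(6!(1−ρ)) = 1506.78967/(720·0.4357) = 4.80342
P₀ = 1/(25.77249 + 4.80342) = 1/30.57591 = 0.032705

Final: 0.032705


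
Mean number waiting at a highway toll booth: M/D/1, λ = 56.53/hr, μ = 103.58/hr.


ρ = 56.53/103.58 = 0.5458
M/D/1: Lq = ρ²/(2(1−ρ)) = 0.2979/(2·0.4542) = 0.32786

Final: 0.32786


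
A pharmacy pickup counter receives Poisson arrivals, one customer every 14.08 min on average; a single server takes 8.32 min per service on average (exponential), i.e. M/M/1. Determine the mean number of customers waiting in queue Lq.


λ = 60/14.08 = 4.2614 /hr
μ = 60/8.32 = 7.2115 /hr
ρ = λ/μ = 4.2614/7.2115 = 0.5909
Lq = ρ²/(1−ρ) = 0.3492/0.4091 = 0.8535

Final: 0.8535


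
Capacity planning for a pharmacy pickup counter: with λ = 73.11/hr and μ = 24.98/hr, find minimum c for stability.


Stability requires cμ > λ ⇔ c > λ/μ.
λ/μ = 73.11/24.98 = 2.9267
Minimum integer c = ⌊2.9267⌋ + 1 = 3
Check: 3·24.98 = 74.94 > 73.11, while 2·24.98 = 49.96 ≤ 73.11

Final: 3 servers


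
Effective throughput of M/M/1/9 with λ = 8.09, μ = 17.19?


ρ = 0.4706; P_K = (1−ρ)ρ^9/(1−ρ^10) = 0.0005999
λ_eff = λ(1 − P_K) = 8.09·(1 − 0.0005999) = 8.09·0.999400 = 8.0851 /hr

Final: 8.0851 /hr


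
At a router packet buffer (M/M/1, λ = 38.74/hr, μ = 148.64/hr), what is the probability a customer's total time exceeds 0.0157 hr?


W ~ Exponential(μ−λ) for M/M/1.
μ − λ = 148.64 − 38.74 = 109.9000
P(W > t) = e^{−(μ−λ)t} = e^{−1.7254} = 0.178096

Final: 0.178096


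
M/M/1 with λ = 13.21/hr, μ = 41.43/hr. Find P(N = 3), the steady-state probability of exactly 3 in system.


ρ = 13.21/41.43 = 0.3189
P_n = (1−ρ)·ρ^n = (1 − 0.3189)·0.3189^3 = 0.6811·0.032416 = 0.022080

Final: 0.022080


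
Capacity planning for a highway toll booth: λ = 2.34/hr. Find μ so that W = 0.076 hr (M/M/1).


W = 1/(μ−λ) ⇒ μ − λ = 1/W = 1/0.076 = 13.1579
μ = λ + 1/W = 2.34 + 13.1579 = 15.4979 per hr

Final: 15.4979 /hr


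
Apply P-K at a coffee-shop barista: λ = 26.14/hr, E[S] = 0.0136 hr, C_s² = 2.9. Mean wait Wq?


ρ = λ·E[S] = 26.14·0.0136 = 0.3555
E[S²] = E[S]²(1+C_s²) = 0.0136²·(1+2.9) = 0.0007213
Wq = λ·E[S²]/(2(1−ρ)) = 26.14·0.0007213/(2·0.6445) = 0.01463 hr

Final: 0.01463 hr


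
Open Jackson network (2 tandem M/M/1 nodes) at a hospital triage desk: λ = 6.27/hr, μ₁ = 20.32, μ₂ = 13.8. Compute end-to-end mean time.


Each node sees arrival rate λ = 6.27/hr (tandem ⇒ throughput preserved).
W₁ = 1/(μ₁−λ) = 1/(20.32−6.27) = 0.07117 hr
W₂ = 1/(μ₂−λ) = 1/(13.8−6.27) = 0.13280 hr
W_total = W₁ + W₂ = 0.07117 + 0.13280 = 0.20398 hr

Final: 0.20398 hr


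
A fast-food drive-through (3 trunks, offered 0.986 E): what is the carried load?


B(3,0.986) = 0.060704 (Erlang-B)
Carried load = a(1 − B) = 0.986·(1 − 0.060704) = 0.986·0.939296 = 0.9261 E

Final: 0.9261 Erlangs


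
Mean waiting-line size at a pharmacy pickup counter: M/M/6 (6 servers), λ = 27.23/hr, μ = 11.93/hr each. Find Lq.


a = λ/μ = 2.2825; ρ = a/6 = 0.3804
P₀ = 0.101695
Lq = P₀·a^c·ρ / (c!·(1−ρ)²) = 0.101695·141.39797·0.3804/(720·0.38389)
= 0.01979

Final: 0.01979


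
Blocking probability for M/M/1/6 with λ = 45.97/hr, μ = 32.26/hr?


ρ = λ/μ = 45.97/32.26 = 1.4250
P_K = (1−ρ)ρ^K/(1−ρ^(K+1)) = (-0.4250·8.372610)/(1 − 11.930839)
= -3.558229/-10.930839 = 0.325522

Final: 0.325522


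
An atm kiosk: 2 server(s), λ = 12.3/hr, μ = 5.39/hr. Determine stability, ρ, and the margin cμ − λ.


Total capacity cμ = 2·5.39 = 10.78/hr
ρ = λ/(cμ) = 12.3/10.78 = 1.1410
Stable ⇔ ρ < 1: NO
Spare capacity = cμ − λ = 10.78 − 12.3 = -1.52/hr

Final: ρ = 1.1410; unstable; margin = -1.52/hr


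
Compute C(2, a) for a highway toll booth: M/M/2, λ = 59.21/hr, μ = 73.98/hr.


a = λ/μ = 0.8004; ρ = a/2 = 0.4002
P₀ = 0.428392 (from M/M/c formula)
C(c,a) = [a^c/(c!(1−ρ))]·P₀ = [0.64056/(2·0.5998)]·0.428392
= 0.53396·0.428392 = 0.228744

Final: 0.228744


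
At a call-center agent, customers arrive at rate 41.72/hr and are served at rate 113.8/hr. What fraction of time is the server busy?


ρ = λ/μ = 41.72/113.8 = 0.3666

Final: 0.3666


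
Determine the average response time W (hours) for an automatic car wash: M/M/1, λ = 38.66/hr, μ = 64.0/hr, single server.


W = 1/(μ−λ) = 1/(64.0 − 38.66) = 1/25.34 = 0.03946 hr

Final: 0.03946 hr


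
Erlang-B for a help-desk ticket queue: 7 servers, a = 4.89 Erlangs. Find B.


B(c,a) = (a^c/c!) / Σ_{k=0}^{c} a^k/k!
a^7/7! = 13.265740
Σ terms (k=0..7): 1.00000 + 4.89000 + 11.95605 + 19.48836 + 23.82452 + 23.30038 + 18.98981 + 13.26574 = 116.714867
B = 13.265740/116.714867 = 0.113659

Final: 0.113659


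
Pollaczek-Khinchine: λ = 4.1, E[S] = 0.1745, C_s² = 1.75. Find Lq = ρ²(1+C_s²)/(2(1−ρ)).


ρ = λ·E[S] = 4.1·0.1745 = 0.7154
Lq = ρ²(1+C_s²)/(2(1−ρ)) = 0.5119·(1+1.75)/(2·0.2846)
= 0.5119·2.7500/0.5691 = 2.47345

Final: 2.47345


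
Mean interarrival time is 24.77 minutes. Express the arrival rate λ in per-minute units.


λ = 1/(interarrival time) in consistent units.
1 minute = 1 min, so λ = 1/24.77 = 0.04037 per minute

Final: 0.04037 /min


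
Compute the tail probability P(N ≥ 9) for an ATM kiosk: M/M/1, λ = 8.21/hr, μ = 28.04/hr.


ρ = 8.21/28.04 = 0.2928
P(N ≥ n) = ρ^n = 0.2928^9 = 0.00001582

Final: 0.00001582


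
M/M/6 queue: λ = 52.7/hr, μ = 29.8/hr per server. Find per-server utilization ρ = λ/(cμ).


ρ = λ/(cμ) = 52.7/(6·29.8) = 52.7/178.80 = 0.2947

Final: 0.2947


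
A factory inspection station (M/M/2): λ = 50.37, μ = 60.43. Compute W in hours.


a = 0.8335; ρ = 0.4168; P₀ = 0.411669
Lq = P₀·a^c·ρ/(c!(1−ρ)²) = 0.17521
Wq = Lq/λ = 0.17521/50.37 = 0.003478 hr
W = Wq + 1/μ = 0.003478 + 0.01655 = 0.02003 hr

Final: 0.02003 hr


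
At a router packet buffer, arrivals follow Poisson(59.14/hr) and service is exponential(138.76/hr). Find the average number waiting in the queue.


ρ = 59.14/138.76 = 0.4262
Lq = ρ²/(1−ρ) = 0.1816/0.5738 = 0.3166

Final: 0.3166


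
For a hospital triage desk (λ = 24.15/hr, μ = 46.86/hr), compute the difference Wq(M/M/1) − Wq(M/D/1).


ρ = 24.15/46.86 = 0.5154
Wq(M/M/1) = ρ/(μ−λ) = 0.5154/22.71 = 0.02269 hr
Wq(M/D/1) = ρ/(2(μ−λ)) = 0.01135 hr
Savings = 0.02269 − 0.01135 = 0.01135 hr

Final: 0.01135 hr


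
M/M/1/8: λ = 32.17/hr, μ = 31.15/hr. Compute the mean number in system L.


ρ = 32.17/31.15 = 1.0327
L = ρ[1 − (K+1)ρ^K + Kρ^(K+1)] / [(1−ρ)(1−ρ^(K+1))]
Numerator: 1.0327·(1 − 9·1.294029 + 8·1.336402) = 0.046424
Denominator: (-0.03274)·(-0.336402) = 0.011015
L = 0.046424/0.011015 = 4.2145

Final: 4.2145


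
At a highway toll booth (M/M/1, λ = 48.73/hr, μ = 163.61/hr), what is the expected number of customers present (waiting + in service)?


ρ = λ/μ = 48.73/163.61 = 0.2978
L = ρ/(1−ρ) = 0.2978/(1 − 0.2978) = 0.2978/0.7022 = 0.4242

Final: 0.4242


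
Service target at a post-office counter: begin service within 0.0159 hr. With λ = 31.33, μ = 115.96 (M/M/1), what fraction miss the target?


ρ = 31.33/115.96 = 0.2702
P(Wq > t) = ρ·e^{−(μ−λ)t} = 0.2702·e^{−1.3456}
= 0.2702·0.260379 = 0.070349

Final: 0.070349


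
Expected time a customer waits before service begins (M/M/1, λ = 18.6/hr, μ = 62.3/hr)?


ρ = 18.6/62.3 = 0.2986
Wq = ρ/(μ−λ) = 0.2986/(62.3 − 18.6) = 0.2986/43.70 = 0.006832 hr

Final: 0.006832 hr


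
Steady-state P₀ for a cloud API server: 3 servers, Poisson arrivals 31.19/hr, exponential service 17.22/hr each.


a = λ/μ = 31.19/17.22 = 1.8113; ρ = a/c = 0.6038
Σ_{k=0}^{2} a^k/k! (terms k=0..2) = 1.00000 + 1.81127 + 1.64034 = 4.45161
Tail: a^3/(3!(1−ρ)) = 5.94219/(6·0.3962) = 2.49938
P₀ = 1/(4.45161 + 2.49938) = 1/6.95099 = 0.143864

Final: 0.143864


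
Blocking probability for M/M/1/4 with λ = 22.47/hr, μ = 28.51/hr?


ρ = λ/μ = 22.47/28.51 = 0.7881
P_K = (1−ρ)ρ^K/(1−ρ^(K+1)) = (0.2119·0.385854)/(1 − 0.304109)
= 0.081745/0.695891 = 0.117469

Final: 0.117469


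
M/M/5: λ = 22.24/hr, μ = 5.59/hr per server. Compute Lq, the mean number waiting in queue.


a = λ/μ = 3.9785; ρ = a/5 = 0.7957
P₀ = 0.013425
Lq = P₀·a^c·ρ / (c!·(1−ρ)²) = 0.013425·996.81571·0.7957/(120·0.04174)
= 2.12610

Final: 2.12610


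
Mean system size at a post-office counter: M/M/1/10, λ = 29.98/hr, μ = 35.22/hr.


ρ = 29.98/35.22 = 0.8512
L = ρ[1 − (K+1)ρ^K + Kρ^(K+1)] / [(1−ρ)(1−ρ^(K+1))]
Numerator: 0.8512·(1 − 11·0.199721 + 10·0.170006) = 0.428281
Denominator: (0.1488)·(0.829994) = 0.123486
L = 0.428281/0.123486 = 3.4683

Final: 3.4683


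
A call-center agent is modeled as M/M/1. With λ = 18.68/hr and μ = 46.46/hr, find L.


ρ = λ/μ = 18.68/46.46 = 0.4021
L = ρ/(1−ρ) = 0.4021/(1 − 0.4021) = 0.4021/0.5979 = 0.6724

Final: 0.6724


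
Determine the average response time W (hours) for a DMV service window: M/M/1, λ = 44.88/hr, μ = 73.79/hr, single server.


W = 1/(μ−λ) = 1/(73.79 − 44.88) = 1/28.91 = 0.03459 hr

Final: 0.03459 hr


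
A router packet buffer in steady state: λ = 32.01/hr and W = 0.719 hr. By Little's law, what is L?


L = λW = 32.01·0.719 = 23.0152

Final: 23.0152


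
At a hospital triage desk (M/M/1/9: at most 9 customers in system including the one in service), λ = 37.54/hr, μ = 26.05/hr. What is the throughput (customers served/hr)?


ρ = 1.4411; P_K = (1−ρ)ρ^9/(1−ρ^10) = 0.314208
λ_eff = λ(1 − P_K) = 37.54·(1 − 0.314208) = 37.54·0.685792 = 25.7446 /hr

Final: 25.7446 /hr


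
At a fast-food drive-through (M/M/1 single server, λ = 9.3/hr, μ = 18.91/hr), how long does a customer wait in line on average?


ρ = 9.3/18.91 = 0.4918
Wq = ρ/(μ−λ) = 0.4918/(18.91 − 9.3) = 0.4918/9.61 = 0.05118 hr

Final: 0.05118 hr


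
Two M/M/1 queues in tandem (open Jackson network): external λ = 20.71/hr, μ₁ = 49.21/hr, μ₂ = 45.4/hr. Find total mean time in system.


Each node sees arrival rate λ = 20.71/hr (tandem ⇒ throughput preserved).
W₁ = 1/(μ₁−λ) = 1/(49.21−20.71) = 0.03509 hr
W₂ = 1/(μ₂−λ) = 1/(45.4−20.71) = 0.04050 hr
W_total = W₁ + W₂ = 0.03509 + 0.04050 = 0.07559 hr

Final: 0.07559 hr


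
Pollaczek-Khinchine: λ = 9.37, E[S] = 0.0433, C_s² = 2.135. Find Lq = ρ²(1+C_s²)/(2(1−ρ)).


ρ = λ·E[S] = 9.37·0.0433 = 0.4057
Lq = ρ²(1+C_s²)/(2(1−ρ)) = 0.1646·(1+2.135)/(2·0.5943)
= 0.1646·3.1350/1.1886 = 0.43418

Final: 0.43418


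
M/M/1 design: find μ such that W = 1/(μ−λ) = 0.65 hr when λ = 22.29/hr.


W = 1/(μ−λ) ⇒ μ − λ = 1/W = 1/0.65 = 1.5385
μ = λ + 1/W = 22.29 + 1.5385 = 23.8285 per hr

Final: 23.8285 /hr


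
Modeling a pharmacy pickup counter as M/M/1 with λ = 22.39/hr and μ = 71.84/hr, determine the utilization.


ρ = λ/μ = 22.39/71.84 = 0.3117

Final: 0.3117


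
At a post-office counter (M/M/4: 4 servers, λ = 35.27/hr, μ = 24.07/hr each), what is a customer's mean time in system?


a = 1.4653; ρ = 0.3663; P₀ = 0.229023
Lq = P₀·a^c·ρ/(c!(1−ρ)²) = 0.04014
Wq = Lq/λ = 0.04014/35.27 = 0.001138 hr
W = Wq + 1/μ = 0.001138 + 0.04155 = 0.04268 hr

Final: 0.04268 hr


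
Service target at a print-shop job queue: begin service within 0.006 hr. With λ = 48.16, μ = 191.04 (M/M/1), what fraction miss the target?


ρ = 48.16/191.04 = 0.2521
P(Wq > t) = ρ·e^{−(μ−λ)t} = 0.2521·e^{−0.8573}
= 0.2521·0.424315 = 0.106967

Final: 0.106967


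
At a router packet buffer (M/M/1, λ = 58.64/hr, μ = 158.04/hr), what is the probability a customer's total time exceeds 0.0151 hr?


W ~ Exponential(μ−λ) for M/M/1.
μ − λ = 158.04 − 58.64 = 99.4000
P(W > t) = e^{−(μ−λ)t} = e^{−1.5009} = 0.222921

Final: 0.222921


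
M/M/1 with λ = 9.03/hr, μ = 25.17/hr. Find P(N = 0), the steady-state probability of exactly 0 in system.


ρ = 9.03/25.17 = 0.3588
P_n = (1−ρ)·ρ^n = (1 − 0.3588)·0.3588^0 = 0.6412·1.000000 = 0.641240

Final: 0.641240


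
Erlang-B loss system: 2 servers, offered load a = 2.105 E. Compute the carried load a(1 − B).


B(2,2.105) = 0.416410 (Erlang-B)
Carried load = a(1 − B) = 2.105·(1 − 0.416410) = 2.105·0.583590 = 1.2285 E

Final: 1.2285 Erlangs


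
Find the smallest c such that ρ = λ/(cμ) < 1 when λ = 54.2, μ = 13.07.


Stability requires cμ > λ ⇔ c > λ/μ.
λ/μ = 54.2/13.07 = 4.1469
Minimum integer c = ⌊4.1469⌋ + 1 = 5
Check: 5·13.07 = 65.35 > 54.2, while 4·13.07 = 52.28 ≤ 54.2

Final: 5 servers


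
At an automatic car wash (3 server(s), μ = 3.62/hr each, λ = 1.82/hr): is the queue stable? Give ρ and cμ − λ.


Total capacity cμ = 3·3.62 = 10.86/hr
ρ = λ/(cμ) = 1.82/10.86 = 0.1676
Stable ⇔ ρ < 1: YES
Spare capacity = cμ − λ = 10.86 − 1.82 = 9.04/hr

Final: ρ = 0.1676; stable; margin = 9.04/hr


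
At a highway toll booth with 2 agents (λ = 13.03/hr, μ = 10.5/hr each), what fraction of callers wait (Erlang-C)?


a = λ/μ = 1.2410; ρ = a/2 = 0.6205
P₀ = 0.234205 (from M/M/c formula)
C(c,a) = [a^c/(c!(1−ρ))]·P₀ = [1.53996/(2·0.3795)]·0.234205
= 2.02881·0.234205 = 0.475157

Final: 0.475157


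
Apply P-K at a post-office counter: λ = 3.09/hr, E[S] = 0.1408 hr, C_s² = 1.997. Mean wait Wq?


ρ = λ·E[S] = 3.09·0.1408 = 0.4351
E[S²] = E[S]²(1+C_s²) = 0.1408²·(1+1.997) = 0.059414
Wq = λ·E[S²]/(2(1−ρ)) = 3.09·0.059414/(2·0.5649) = 0.16249 hr

Final: 0.16249 hr


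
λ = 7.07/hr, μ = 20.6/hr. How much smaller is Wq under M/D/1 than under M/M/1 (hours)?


ρ = 7.07/20.6 = 0.3432
Wq(M/M/1) = ρ/(μ−λ) = 0.3432/13.53 = 0.02537 hr
Wq(M/D/1) = ρ/(2(μ−λ)) = 0.01268 hr
Savings = 0.02537 − 0.01268 = 0.01268 hr

Final: 0.01268 hr


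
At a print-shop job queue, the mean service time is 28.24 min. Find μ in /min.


μ = 1/(service time) in consistent units.
1 minute = 1 min, so μ = 1/28.24 = 0.03541 per minute

Final: 0.03541 /min


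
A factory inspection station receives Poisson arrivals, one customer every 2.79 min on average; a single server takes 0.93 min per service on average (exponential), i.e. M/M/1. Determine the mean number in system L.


λ = 60/2.79 = 21.5054 /hr
μ = 60/0.93 = 64.5161 /hr
ρ = λ/μ = 21.5054/64.5161 = 0.3333
L = ρ/(1−ρ) = 0.3333/0.6667 = 0.5000

Final: 0.5000


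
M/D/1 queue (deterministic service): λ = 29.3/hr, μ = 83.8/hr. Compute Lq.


ρ = 29.3/83.8 = 0.3496
M/D/1: Lq = ρ²/(2(1−ρ)) = 0.1222/(2·0.6504) = 0.09399

Final: 0.09399


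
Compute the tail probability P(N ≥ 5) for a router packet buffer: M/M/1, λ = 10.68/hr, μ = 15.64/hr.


ρ = 10.68/15.64 = 0.6829
P(N ≥ n) = ρ^n = 0.6829^5 = 0.148482

Final: 0.148482


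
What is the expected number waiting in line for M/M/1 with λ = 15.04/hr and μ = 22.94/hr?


ρ = 15.04/22.94 = 0.6556
Lq = ρ²/(1−ρ) = 0.4298/0.3444 = 1.2482

Final: 1.2482


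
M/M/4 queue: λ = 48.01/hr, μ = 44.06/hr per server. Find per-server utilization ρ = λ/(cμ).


ρ = λ/(cμ) = 48.01/(4·44.06) = 48.01/176.24 = 0.2724

Final: 0.2724


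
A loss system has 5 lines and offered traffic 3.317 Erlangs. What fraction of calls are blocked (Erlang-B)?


B(c,a) = (a^c/c!) / Σ_{k=0}^{c} a^k/k!
a^5/5! = 3.346155
Σ terms (k=0..5): 1.00000 + 3.31700 + 5.50124 + 6.08254 + 5.04395 + 3.34616 = 24.290891
B = 3.346155/24.290891 = 0.137754

Final: 0.137754


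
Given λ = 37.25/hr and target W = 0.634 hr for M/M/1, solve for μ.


W = 1/(μ−λ) ⇒ μ − λ = 1/W = 1/0.634 = 1.5773
μ = λ + 1/W = 37.25 + 1.5773 = 38.8273 per hr

Final: 38.8273 /hr


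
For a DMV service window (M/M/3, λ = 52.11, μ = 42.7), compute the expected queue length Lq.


a = λ/μ = 1.2204; ρ = a/3 = 0.4068
P₀ = 0.287714
Lq = P₀·a^c·ρ / (c!·(1−ρ)²) = 0.287714·1.81752·0.4068/(6·0.35190)
= 0.10075

Final: 0.10075


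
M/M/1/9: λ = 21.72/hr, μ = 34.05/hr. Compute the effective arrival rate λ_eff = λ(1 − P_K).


ρ = 0.6379; P_K = (1−ρ)ρ^9/(1−ρ^10) = 0.006403
λ_eff = λ(1 − P_K) = 21.72·(1 − 0.006403) = 21.72·0.993597 = 21.5809 /hr

Final: 21.5809 /hr


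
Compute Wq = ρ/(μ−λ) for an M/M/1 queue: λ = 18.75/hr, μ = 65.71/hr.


ρ = 18.75/65.71 = 0.2853
Wq = ρ/(μ−λ) = 0.2853/(65.71 − 18.75) = 0.2853/46.96 = 0.006076 hr

Final: 0.006076 hr


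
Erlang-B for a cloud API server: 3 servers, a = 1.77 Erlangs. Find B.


B(c,a) = (a^c/c!) / Σ_{k=0}^{c} a^k/k!
a^3/3! = 0.924206
Σ terms (k=0..3): 1.00000 + 1.77000 + 1.56645 + 0.92421 = 5.260656
B = 0.924206/5.260656 = 0.175683

Final: 0.175683


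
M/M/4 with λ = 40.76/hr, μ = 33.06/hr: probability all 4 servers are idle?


a = λ/μ = 40.76/33.06 = 1.2329; ρ = a/c = 0.3082
Σ_{k=0}^{3} a^k/k! (terms k=0..3) = 1.00000 + 1.23291 + 0.76003 + 0.31235 = 3.30529
Tail: a^4/(4!(1−ρ)) = 2.31060/(24·0.6918) = 0.13917
P₀ = 1/(3.30529 + 0.13917) = 1/3.44447 = 0.290321

Final: 0.290321


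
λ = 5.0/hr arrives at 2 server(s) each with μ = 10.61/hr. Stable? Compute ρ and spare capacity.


Total capacity cμ = 2·10.61 = 21.22/hr
ρ = λ/(cμ) = 5.0/21.22 = 0.2356
Stable ⇔ ρ < 1: YES
Spare capacity = cμ − λ = 21.22 − 5.0 = 16.22/hr

Final: ρ = 0.2356; stable; margin = 16.22/hr


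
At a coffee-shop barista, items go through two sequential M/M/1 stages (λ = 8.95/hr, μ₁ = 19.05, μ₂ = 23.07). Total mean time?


Each node sees arrival rate λ = 8.95/hr (tandem ⇒ throughput preserved).
W₁ = 1/(μ₁−λ) = 1/(19.05−8.95) = 0.09901 hr
W₂ = 1/(μ₂−λ) = 1/(23.07−8.95) = 0.07082 hr
W_total = W₁ + W₂ = 0.09901 + 0.07082 = 0.16983 hr

Final: 0.16983 hr


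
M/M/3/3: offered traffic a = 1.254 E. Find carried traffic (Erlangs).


B(3,1.254) = 0.097555 (Erlang-B)
Carried load = a(1 − B) = 1.254·(1 − 0.097555) = 1.254·0.902445 = 1.1317 E

Final: 1.1317 Erlangs


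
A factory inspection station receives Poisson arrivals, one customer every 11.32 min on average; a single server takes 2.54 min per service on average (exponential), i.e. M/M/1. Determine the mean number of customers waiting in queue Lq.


λ = 60/11.32 = 5.3004 /hr
μ = 60/2.54 = 23.6220 /hr
ρ = λ/μ = 5.3004/23.6220 = 0.2244
Lq = ρ²/(1−ρ) = 0.05035/0.7756 = 0.06491

Final: 0.06491


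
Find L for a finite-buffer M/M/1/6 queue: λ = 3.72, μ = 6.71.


ρ = 3.72/6.71 = 0.5544
L = ρ[1 − (K+1)ρ^K + Kρ^(K+1)] / [(1−ρ)(1−ρ^(K+1))]
Numerator: 0.5544·(1 − 7·0.029035 + 6·0.016097) = 0.495262
Denominator: (0.4456)·(0.983903) = 0.438431
L = 0.495262/0.438431 = 1.1296

Final: 1.1296


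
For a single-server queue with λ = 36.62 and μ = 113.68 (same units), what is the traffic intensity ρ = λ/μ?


ρ = λ/μ = 36.62/113.68 = 0.3221

Final: 0.3221


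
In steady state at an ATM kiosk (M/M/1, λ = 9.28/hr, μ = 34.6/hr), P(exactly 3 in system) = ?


ρ = 9.28/34.6 = 0.2682
P_n = (1−ρ)·ρ^n = (1 − 0.2682)·0.2682^3 = 0.7318·0.019294 = 0.014119

Final: 0.014119


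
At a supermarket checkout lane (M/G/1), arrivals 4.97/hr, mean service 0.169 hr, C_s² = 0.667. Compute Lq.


ρ = λ·E[S] = 4.97·0.169 = 0.8399
Lq = ρ²(1+C_s²)/(2(1−ρ)) = 0.7055·(1+0.667)/(2·0.1601)
= 0.7055·1.6670/0.3201 = 3.67352

Final: 3.67352


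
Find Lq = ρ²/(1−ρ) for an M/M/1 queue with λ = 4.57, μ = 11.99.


ρ = 4.57/11.99 = 0.3812
Lq = ρ²/(1−ρ) = 0.1453/0.6188 = 0.2348

Final: 0.2348


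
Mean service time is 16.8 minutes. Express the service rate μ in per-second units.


μ = 1/(service time) in consistent units.
1 second = 0.0166667 min, so μ = 0.0166667/16.8 = 0.0009921 per second

Final: 0.0009921 /sec


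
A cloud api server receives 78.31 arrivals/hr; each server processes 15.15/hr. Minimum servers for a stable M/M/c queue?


Stability requires cμ > λ ⇔ c > λ/μ.
λ/μ = 78.31/15.15 = 5.1690
Minimum integer c = ⌊5.1690⌋ + 1 = 6
Check: 6·15.15 = 90.90 > 78.31, while 5·15.15 = 75.75 ≤ 78.31

Final: 6 servers


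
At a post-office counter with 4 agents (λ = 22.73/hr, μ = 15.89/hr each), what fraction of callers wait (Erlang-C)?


a = λ/μ = 1.4305; ρ = a/4 = 0.3576
P₀ = 0.237362 (from M/M/c formula)
C(c,a) = [a^c/(c!(1−ρ))]·P₀ = [4.18699/(24·0.6424)]·0.237362
= 0.27158·0.237362 = 0.064462

Final: 0.064462


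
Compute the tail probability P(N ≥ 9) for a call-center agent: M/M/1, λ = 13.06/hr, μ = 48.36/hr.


ρ = 13.06/48.36 = 0.2701
P(N ≥ n) = ρ^n = 0.2701^9 = 0.000007640

Final: 0.000007640


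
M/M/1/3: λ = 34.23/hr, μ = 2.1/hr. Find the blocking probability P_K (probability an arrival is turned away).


ρ = λ/μ = 34.23/2.1 = 16.3000
P_K = (1−ρ)ρ^K/(1−ρ^(K+1)) = (-15.3000·4330.747000)/(1 − 70591.176100)
= -66260.429100/-70590.176100 = 0.938664

Final: 0.938664


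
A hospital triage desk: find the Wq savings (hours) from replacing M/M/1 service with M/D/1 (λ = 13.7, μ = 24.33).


ρ = 13.7/24.33 = 0.5631
Wq(M/M/1) = ρ/(μ−λ) = 0.5631/10.63 = 0.05297 hr
Wq(M/D/1) = ρ/(2(μ−λ)) = 0.02649 hr
Savings = 0.05297 − 0.02649 = 0.02649 hr

Final: 0.02649 hr


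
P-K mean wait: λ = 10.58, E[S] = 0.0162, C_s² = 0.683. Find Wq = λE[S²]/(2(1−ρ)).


ρ = λ·E[S] = 10.58·0.0162 = 0.1714
E[S²] = E[S]²(1+C_s²) = 0.0162²·(1+0.683) = 0.0004417
Wq = λ·E[S²]/(2(1−ρ)) = 10.58·0.0004417/(2·0.8286) = 0.002820 hr

Final: 0.002820 hr


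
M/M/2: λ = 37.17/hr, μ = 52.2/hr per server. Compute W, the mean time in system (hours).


a = 0.7121; ρ = 0.3560; P₀ = 0.474889
Lq = P₀·a^c·ρ/(c!(1−ρ)²) = 0.10336
Wq = Lq/λ = 0.10336/37.17 = 0.002781 hr
W = Wq + 1/μ = 0.002781 + 0.01916 = 0.02194 hr

Final: 0.02194 hr


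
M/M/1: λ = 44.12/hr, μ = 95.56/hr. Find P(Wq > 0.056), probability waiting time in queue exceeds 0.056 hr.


ρ = 44.12/95.56 = 0.4617
P(Wq > t) = ρ·e^{−(μ−λ)t} = 0.4617·e^{−2.8806}
= 0.4617·0.056099 = 0.025901

Final: 0.025901


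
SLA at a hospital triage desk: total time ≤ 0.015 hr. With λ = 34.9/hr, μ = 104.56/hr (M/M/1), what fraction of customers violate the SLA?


W ~ Exponential(μ−λ) for M/M/1.
μ − λ = 104.56 − 34.9 = 69.6600
P(W > t) = e^{−(μ−λ)t} = e^{−1.0449} = 0.351727

Final: 0.351727


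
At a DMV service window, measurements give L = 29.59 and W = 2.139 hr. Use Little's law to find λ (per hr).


λ = L/W = 29.59/2.139 = 13.8336 /hr

Final: 13.8336 /hr


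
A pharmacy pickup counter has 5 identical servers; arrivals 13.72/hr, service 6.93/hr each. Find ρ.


ρ = λ/(cμ) = 13.72/(5·6.93) = 13.72/34.65 = 0.3960

Final: 0.3960


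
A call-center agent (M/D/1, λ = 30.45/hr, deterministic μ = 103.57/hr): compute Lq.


ρ = 30.45/103.57 = 0.2940
M/D/1: Lq = ρ²/(2(1−ρ)) = 0.08644/(2·0.7060) = 0.06122

Final: 0.06122


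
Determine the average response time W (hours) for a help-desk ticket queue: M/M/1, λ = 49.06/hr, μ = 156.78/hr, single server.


W = 1/(μ−λ) = 1/(156.78 − 49.06) = 1/107.72 = 0.009283 hr

Final: 0.009283 hr


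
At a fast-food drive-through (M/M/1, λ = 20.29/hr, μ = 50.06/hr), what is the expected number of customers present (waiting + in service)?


ρ = λ/μ = 20.29/50.06 = 0.4053
L = ρ/(1−ρ) = 0.4053/(1 − 0.4053) = 0.4053/0.5947 = 0.6816

Final: 0.6816


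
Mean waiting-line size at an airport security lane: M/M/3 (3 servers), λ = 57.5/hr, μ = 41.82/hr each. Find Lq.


a = λ/μ = 1.3749; ρ = a/3 = 0.4583
P₀ = 0.242723
Lq = P₀·a^c·ρ / (c!·(1−ρ)²) = 0.242723·2.59927·0.4583/(6·0.29342)
= 0.16424

Final: 0.16424


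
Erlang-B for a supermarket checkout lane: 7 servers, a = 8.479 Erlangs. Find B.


B(c,a) = (a^c/c!) / Σ_{k=0}^{c} a^k/k!
a^7/7! = 625.146653
Σ terms (k=0..7): 1.00000 + 8.47900 + 35.94672 + 101.59741 + 215.36112 + 365.20939 + 516.10173 + 625.14665 = 1868.842023
B = 625.146653/1868.842023 = 0.334510

Final: 0.334510


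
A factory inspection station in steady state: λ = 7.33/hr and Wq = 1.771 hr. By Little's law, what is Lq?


Lq = λWq = 7.33·1.771 = 12.9814

Final: 12.9814


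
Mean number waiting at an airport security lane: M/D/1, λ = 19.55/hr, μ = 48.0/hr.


ρ = 19.55/48.0 = 0.4073
M/D/1: Lq = ρ²/(2(1−ρ)) = 0.1659/(2·0.5927) = 0.13994

Final: 0.13994


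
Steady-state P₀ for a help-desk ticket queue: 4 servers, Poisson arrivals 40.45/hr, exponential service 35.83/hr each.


a = λ/μ = 40.45/35.83 = 1.1289; ρ = a/c = 0.2822
Σ_{k=0}^{3} a^k/k! (terms k=0..3) = 1.00000 + 1.12894 + 0.63726 + 0.23981 = 3.00601
Tail: a^4/(4!(1−ρ)) = 1.62438/(24·0.7178) = 0.09430
P₀ = 1/(3.00601 + 0.09430) = 1/3.10030 = 0.322549

Final: 0.322549


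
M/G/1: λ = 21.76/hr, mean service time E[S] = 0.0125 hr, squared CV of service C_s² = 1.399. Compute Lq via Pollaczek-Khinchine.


ρ = λ·E[S] = 21.76·0.0125 = 0.2720
Lq = ρ²(1+C_s²)/(2(1−ρ)) = 0.07398·(1+1.399)/(2·0.7280)
= 0.07398·2.3990/1.4560 = 0.12190

Final: 0.12190


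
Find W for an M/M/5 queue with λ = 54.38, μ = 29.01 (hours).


a = 1.8745; ρ = 0.3749; P₀ = 0.152619
Lq = P₀·a^c·ρ/(c!(1−ρ)²) = 0.02824
Wq = Lq/λ = 0.02824/54.38 = 0.0005194 hr
W = Wq + 1/μ = 0.0005194 + 0.03447 = 0.03499 hr

Final: 0.03499 hr


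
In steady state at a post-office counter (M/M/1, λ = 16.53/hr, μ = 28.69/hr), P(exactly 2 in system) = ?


ρ = 16.53/28.69 = 0.5762
P_n = (1−ρ)·ρ^n = (1 − 0.5762)·0.5762^2 = 0.4238·0.331959 = 0.140698

Final: 0.140698


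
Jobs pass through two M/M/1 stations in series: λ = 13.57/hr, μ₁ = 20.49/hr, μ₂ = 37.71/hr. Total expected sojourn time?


Each node sees arrival rate λ = 13.57/hr (tandem ⇒ throughput preserved).
W₁ = 1/(μ₁−λ) = 1/(20.49−13.57) = 0.14451 hr
W₂ = 1/(μ₂−λ) = 1/(37.71−13.57) = 0.04143 hr
W_total = W₁ + W₂ = 0.14451 + 0.04143 = 0.18593 hr

Final: 0.18593 hr


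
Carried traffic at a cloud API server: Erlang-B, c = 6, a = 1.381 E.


B(6,1.381) = 0.002423 (Erlang-B)
Carried load = a(1 − B) = 1.381·(1 − 0.002423) = 1.381·0.997577 = 1.3777 E

Final: 1.3777 Erlangs


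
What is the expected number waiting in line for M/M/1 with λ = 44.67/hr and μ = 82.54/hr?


ρ = 44.67/82.54 = 0.5412
Lq = ρ²/(1−ρ) = 0.2929/0.4588 = 0.6384

Final: 0.6384


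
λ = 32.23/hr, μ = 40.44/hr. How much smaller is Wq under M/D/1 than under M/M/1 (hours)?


ρ = 32.23/40.44 = 0.7970
Wq(M/M/1) = ρ/(μ−λ) = 0.7970/8.21 = 0.09707 hr
Wq(M/D/1) = ρ/(2(μ−λ)) = 0.04854 hr
Savings = 0.09707 − 0.04854 = 0.04854 hr

Final: 0.04854 hr


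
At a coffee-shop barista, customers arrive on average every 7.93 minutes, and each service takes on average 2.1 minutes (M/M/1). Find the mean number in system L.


λ = 60/7.93 = 7.5662 /hr
μ = 60/2.1 = 28.5714 /hr
ρ = λ/μ = 7.5662/28.5714 = 0.2648
L = ρ/(1−ρ) = 0.2648/0.7352 = 0.3602

Final: 0.3602


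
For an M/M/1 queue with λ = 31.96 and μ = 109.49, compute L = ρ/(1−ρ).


ρ = λ/μ = 31.96/109.49 = 0.2919
L = ρ/(1−ρ) = 0.2919/(1 − 0.2919) = 0.2919/0.7081 = 0.4122

Final: 0.4122


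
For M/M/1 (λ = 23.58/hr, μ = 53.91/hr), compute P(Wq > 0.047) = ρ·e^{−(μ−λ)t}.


ρ = 23.58/53.91 = 0.4374
P(Wq > t) = ρ·e^{−(μ−λ)t} = 0.4374·e^{−1.4255}
= 0.4374·0.240386 = 0.105144

Final: 0.105144


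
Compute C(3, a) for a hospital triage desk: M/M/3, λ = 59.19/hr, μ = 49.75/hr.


a = λ/μ = 1.1897; ρ = a/3 = 0.3966
P₀ = 0.297384 (from M/M/c formula)
C(c,a) = [a^c/(c!(1−ρ))]·P₀ = [1.68409/(6·0.6034)]·0.297384
= 0.46515·0.297384 = 0.138329

Final: 0.138329


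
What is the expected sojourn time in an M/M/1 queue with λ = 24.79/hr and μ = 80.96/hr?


W = 1/(μ−λ) = 1/(80.96 − 24.79) = 1/56.17 = 0.01780 hr

Final: 0.01780 hr


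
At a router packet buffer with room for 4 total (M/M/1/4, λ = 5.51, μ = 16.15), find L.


ρ = 5.51/16.15 = 0.3412
L = ρ[1 − (K+1)ρ^K + Kρ^(K+1)] / [(1−ρ)(1−ρ^(K+1))]
Numerator: 0.3412·(1 − 5·0.013549 + 4·0.004623) = 0.324372
Denominator: (0.6588)·(0.995377) = 0.655778
L = 0.324372/0.655778 = 0.4946

Final: 0.4946


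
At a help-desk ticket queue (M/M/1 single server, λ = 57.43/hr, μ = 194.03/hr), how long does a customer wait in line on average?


ρ = 57.43/194.03 = 0.2960
Wq = ρ/(μ−λ) = 0.2960/(194.03 − 57.43) = 0.2960/136.60 = 0.002167 hr

Final: 0.002167 hr


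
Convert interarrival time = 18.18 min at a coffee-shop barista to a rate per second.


λ = 1/(interarrival time) in consistent units.
1 second = 0.0166667 min, so λ = 0.0166667/18.18 = 0.0009168 per second

Final: 0.0009168 /sec


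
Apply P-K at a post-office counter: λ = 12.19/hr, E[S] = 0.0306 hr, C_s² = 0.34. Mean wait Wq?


ρ = λ·E[S] = 12.19·0.0306 = 0.3730
E[S²] = E[S]²(1+C_s²) = 0.0306²·(1+0.34) = 0.001255
Wq = λ·E[S²]/(2(1−ρ)) = 12.19·0.001255/(2·0.6270) = 0.01220 hr

Final: 0.01220 hr


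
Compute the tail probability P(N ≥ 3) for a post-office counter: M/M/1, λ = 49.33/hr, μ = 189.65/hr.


ρ = 49.33/189.65 = 0.2601
P(N ≥ n) = ρ^n = 0.2601^3 = 0.017598

Final: 0.017598


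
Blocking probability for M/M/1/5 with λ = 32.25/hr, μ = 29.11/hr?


ρ = λ/μ = 32.25/29.11 = 1.1079
P_K = (1−ρ)ρ^K/(1−ρ^(K+1)) = (-0.1079·1.668928)/(1 − 1.848950)
= -0.180022/-0.848950 = 0.212052

Final: 0.212052


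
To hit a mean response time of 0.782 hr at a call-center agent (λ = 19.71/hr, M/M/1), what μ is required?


W = 1/(μ−λ) ⇒ μ − λ = 1/W = 1/0.782 = 1.2788
μ = λ + 1/W = 19.71 + 1.2788 = 20.9888 per hr

Final: 20.9888 /hr


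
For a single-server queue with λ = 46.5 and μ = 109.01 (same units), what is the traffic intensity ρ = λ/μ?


ρ = λ/μ = 46.5/109.01 = 0.4266

Final: 0.4266


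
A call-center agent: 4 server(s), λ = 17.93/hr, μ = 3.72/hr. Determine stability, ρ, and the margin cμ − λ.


Total capacity cμ = 4·3.72 = 14.88/hr
ρ = λ/(cμ) = 17.93/14.88 = 1.2050
Stable ⇔ ρ < 1: NO
Spare capacity = cμ − λ = 14.88 − 17.93 = -3.05/hr

Final: ρ = 1.2050; unstable; margin = -3.05/hr


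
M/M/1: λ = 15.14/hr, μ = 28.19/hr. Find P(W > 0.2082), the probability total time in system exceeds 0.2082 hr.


W ~ Exponential(μ−λ) for M/M/1.
μ − λ = 28.19 − 15.14 = 13.0500
P(W > t) = e^{−(μ−λ)t} = e^{−2.7170} = 0.066072

Final: 0.066072


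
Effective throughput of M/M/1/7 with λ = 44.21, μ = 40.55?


ρ = 1.0903; P_K = (1−ρ)ρ^7/(1−ρ^8) = 0.165876
λ_eff = λ(1 − P_K) = 44.21·(1 − 0.165876) = 44.21·0.834124 = 36.8766 /hr

Final: 36.8766 /hr


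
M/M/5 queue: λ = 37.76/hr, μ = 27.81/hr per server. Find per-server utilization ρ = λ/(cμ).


ρ = λ/(cμ) = 37.76/(5·27.81) = 37.76/139.05 = 0.2716

Final: 0.2716


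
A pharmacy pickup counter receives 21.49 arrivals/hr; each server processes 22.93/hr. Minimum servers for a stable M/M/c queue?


Stability requires cμ > λ ⇔ c > λ/μ.
λ/μ = 21.49/22.93 = 0.9372
Minimum integer c = ⌊0.9372⌋ + 1 = 1
Check: 1·22.93 = 22.93 > 21.49, while 0·22.93 = 0.00 ≤ 21.49

Final: 1 servers


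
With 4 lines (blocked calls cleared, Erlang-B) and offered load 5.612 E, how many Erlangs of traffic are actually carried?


B(4,5.612) = 0.443703 (Erlang-B)
Carried load = a(1 − B) = 5.612·(1 − 0.443703) = 5.612·0.556297 = 3.1219 E

Final: 3.1219 Erlangs


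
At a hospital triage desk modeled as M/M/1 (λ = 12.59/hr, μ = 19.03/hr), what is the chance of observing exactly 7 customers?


ρ = 12.59/19.03 = 0.6616
P_n = (1−ρ)·ρ^n = (1 − 0.6616)·0.6616^7 = 0.3384·0.055476 = 0.018774

Final: 0.018774


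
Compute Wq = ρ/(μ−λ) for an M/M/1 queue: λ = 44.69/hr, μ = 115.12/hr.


ρ = 44.69/115.12 = 0.3882
Wq = ρ/(μ−λ) = 0.3882/(115.12 − 44.69) = 0.3882/70.43 = 0.005512 hr

Final: 0.005512 hr


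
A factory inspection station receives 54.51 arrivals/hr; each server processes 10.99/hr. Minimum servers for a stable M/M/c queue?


Stability requires cμ > λ ⇔ c > λ/μ.
λ/μ = 54.51/10.99 = 4.9600
Minimum integer c = ⌊4.9600⌋ + 1 = 5
Check: 5·10.99 = 54.95 > 54.51, while 4·10.99 = 43.96 ≤ 54.51

Final: 5 servers
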